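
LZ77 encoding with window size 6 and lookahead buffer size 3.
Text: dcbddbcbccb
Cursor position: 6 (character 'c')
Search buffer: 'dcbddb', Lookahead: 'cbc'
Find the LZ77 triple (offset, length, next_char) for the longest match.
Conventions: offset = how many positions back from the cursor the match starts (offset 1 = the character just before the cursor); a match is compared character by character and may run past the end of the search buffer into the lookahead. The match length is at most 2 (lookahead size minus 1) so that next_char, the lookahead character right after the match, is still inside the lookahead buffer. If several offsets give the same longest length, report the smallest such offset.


Try each offset into the search buffer:
  offset=1 (pos 5, char 'b'): match length 0
  offset=2 (pos 4, char 'd'): match length 0
  offset=3 (pos 3, char 'd'): match length 0
  offset=4 (pos 2, char 'b'): match length 0
  offset=5 (pos 1, char 'c'): match length 2
  offset=6 (pos 0, char 'd'): match length 0
Longest match has length 2 at offset 5.
next_char = character at position 6 + 2 = 8 -> 'c'

Best match: offset=5, length=2 (matching 'cb' starting at position 1)
LZ77 triple: (5, 2, 'c')


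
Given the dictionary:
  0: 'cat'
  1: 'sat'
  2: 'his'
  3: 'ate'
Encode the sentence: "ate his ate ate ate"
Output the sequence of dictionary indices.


Look up each word in the dictionary:
  'ate' -> 3
  'his' -> 2
  'ate' -> 3
  'ate' -> 3
  'ate' -> 3

Encoded: [3, 2, 3, 3, 3]


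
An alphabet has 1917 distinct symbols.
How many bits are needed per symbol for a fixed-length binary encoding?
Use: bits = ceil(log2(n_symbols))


log2(1917) = 10.9046
Bracket: 2^10 = 1024 < 1917 <= 2^11 = 2048
So ceil(log2(1917)) = 11

bits = ceil(log2(1917)) = ceil(10.9046) = 11 bits


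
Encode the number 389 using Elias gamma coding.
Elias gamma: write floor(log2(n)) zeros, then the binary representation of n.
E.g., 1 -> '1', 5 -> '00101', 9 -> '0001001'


num_bits = floor(log2(389)) + 1 = 9
leading_zeros = num_bits - 1 = 8
binary(389) = 110000101

Elias gamma(389) = '00000000' + '110000101' = 00000000110000101 (17 bits)


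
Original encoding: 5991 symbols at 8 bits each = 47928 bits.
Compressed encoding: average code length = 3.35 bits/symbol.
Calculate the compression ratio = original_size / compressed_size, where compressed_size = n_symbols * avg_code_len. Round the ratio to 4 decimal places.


original_size = n_symbols * orig_bits = 5991 * 8 = 47928 bits
compressed_size = n_symbols * avg_code_len = 5991 * 3.35 = 20069.85 bits
ratio = original_size / compressed_size = 47928 / 20069.85 = 2.3881

Compression ratio = 2.3881


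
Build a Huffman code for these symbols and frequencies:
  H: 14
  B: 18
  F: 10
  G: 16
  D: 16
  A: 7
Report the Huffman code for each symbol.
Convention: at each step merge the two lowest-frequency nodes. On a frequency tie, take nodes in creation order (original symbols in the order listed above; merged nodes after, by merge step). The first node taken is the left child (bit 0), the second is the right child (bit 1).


Huffman tree construction:
Step 1: Merge A(7) + F(10) = 17
Step 2: Merge H(14) + G(16) = 30
Step 3: Merge D(16) + (A+F)(17) = 33
Step 4: Merge B(18) + (H+G)(30) = 48
Step 5: Merge (D+(A+F))(33) + (B+(H+G))(48) = 81
Read each symbol's code off the tree from the root (left child = 0, right child = 1).

Codes:
  H: 110 (length 3)
  B: 10 (length 2)
  F: 011 (length 3)
  G: 111 (length 3)
  D: 00 (length 2)
  A: 010 (length 3)
Average code length: 209/81 = 2.5802 bits/symbol


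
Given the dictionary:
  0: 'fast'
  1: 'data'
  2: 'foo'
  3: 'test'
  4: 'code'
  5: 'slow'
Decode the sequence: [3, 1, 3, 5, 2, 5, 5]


Look up each index in the dictionary:
  3 -> 'test'
  1 -> 'data'
  3 -> 'test'
  5 -> 'slow'
  2 -> 'foo'
  5 -> 'slow'
  5 -> 'slow'

Decoded: "test data test slow foo slow slow"


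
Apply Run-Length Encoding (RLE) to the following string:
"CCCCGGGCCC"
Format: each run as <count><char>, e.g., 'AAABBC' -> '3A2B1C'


Scanning runs left to right:
  i=0: run of 'C' x 4 -> '4C'
  i=4: run of 'G' x 3 -> '3G'
  i=7: run of 'C' x 3 -> '3C'

RLE = 4C3G3C


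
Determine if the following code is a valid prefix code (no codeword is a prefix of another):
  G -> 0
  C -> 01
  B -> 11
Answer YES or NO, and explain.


Checking each pair (does one codeword prefix another?):
  G='0' vs C='01': prefix -- VIOLATION

NO -- this is NOT a valid prefix code. G (0) is a prefix of C (01).


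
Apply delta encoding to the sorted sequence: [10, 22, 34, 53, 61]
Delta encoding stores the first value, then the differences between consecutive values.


First value: 10
Deltas:
  22 - 10 = 12
  34 - 22 = 12
  53 - 34 = 19
  61 - 53 = 8


Delta encoded: [10, 12, 12, 19, 8]


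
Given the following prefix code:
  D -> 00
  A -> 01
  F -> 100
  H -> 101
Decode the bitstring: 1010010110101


Decoding step by step:
Bits 101 -> H
Bits 00 -> D
Bits 101 -> H
Bits 101 -> H
Bits 01 -> A


Decoded message: HDHHA


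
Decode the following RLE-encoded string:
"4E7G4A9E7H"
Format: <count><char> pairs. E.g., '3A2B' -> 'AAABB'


Expanding each <count><char> pair:
  4E -> 'EEEE'
  7G -> 'GGGGGGG'
  4A -> 'AAAA'
  9E -> 'EEEEEEEEE'
  7H -> 'HHHHHHH'

Decoded = EEEEGGGGGGGAAAAEEEEEEEEEHHHHHHH


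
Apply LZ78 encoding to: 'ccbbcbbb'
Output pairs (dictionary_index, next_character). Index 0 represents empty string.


LZ78 encoding steps:
Dictionary: {0: ''}
Step 1: w='' (idx 0), next='c' -> output (0, 'c'), add 'c' as idx 1
Step 2: w='c' (idx 1), next='b' -> output (1, 'b'), add 'cb' as idx 2
Step 3: w='' (idx 0), next='b' -> output (0, 'b'), add 'b' as idx 3
Step 4: w='cb' (idx 2), next='b' -> output (2, 'b'), add 'cbb' as idx 4
Step 5: w='b' (idx 3), end of input -> output (3, '')


Encoded: [(0, 'c'), (1, 'b'), (0, 'b'), (2, 'b'), (3, '')]


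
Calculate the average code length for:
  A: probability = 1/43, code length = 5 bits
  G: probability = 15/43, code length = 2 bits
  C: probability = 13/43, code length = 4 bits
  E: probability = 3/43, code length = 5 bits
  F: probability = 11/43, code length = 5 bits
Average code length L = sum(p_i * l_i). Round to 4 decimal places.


Weighted contributions p_i * l_i:
  A: (1/43) * 5 = 5/43
  G: (15/43) * 2 = 30/43
  C: (13/43) * 4 = 52/43
  E: (3/43) * 5 = 15/43
  F: (11/43) * 5 = 55/43
Sum = (5 + 30 + 52 + 15 + 55)/43 = 157/43

L = 157/43 = 3.6512 bits/symbol


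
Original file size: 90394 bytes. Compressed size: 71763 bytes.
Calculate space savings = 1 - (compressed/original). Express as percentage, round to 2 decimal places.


ratio = compressed/original = 71763/90394 = 0.793891
savings = 1 - ratio = 1 - 0.793891 = 0.206109
as a percentage: 0.206109 * 100 = 20.61%

Space savings = 1 - 71763/90394 = 20.61%


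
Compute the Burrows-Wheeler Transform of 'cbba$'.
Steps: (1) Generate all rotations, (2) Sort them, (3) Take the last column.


Rotations (sorted):
  0: $cbba -> last char: a
  1: a$cbb -> last char: b
  2: ba$cb -> last char: b
  3: bba$c -> last char: c
  4: cbba$ -> last char: $


BWT = abbc$


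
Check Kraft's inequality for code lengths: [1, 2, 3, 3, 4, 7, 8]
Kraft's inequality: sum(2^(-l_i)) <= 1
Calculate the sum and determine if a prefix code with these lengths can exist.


Sum = 2^(-1) + 2^(-2) + 2^(-3) + 2^(-3) + 2^(-4) + 2^(-7) + 2^(-8)
    = 0.5 + 0.25 + 0.125 + 0.125 + 0.0625 + 0.0078125 + 0.00390625
    = 275/256 = 1.07421875
Since 1.07421875 > 1, Kraft's inequality is NOT satisfied.
A prefix code with these lengths CANNOT exist.

Kraft sum = 1.07421875. Not satisfied.


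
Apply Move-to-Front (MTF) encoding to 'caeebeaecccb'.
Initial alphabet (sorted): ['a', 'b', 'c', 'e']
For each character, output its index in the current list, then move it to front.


MTF encoding:
'c': index 2 in ['a', 'b', 'c', 'e'] -> ['c', 'a', 'b', 'e']
'a': index 1 in ['c', 'a', 'b', 'e'] -> ['a', 'c', 'b', 'e']
'e': index 3 in ['a', 'c', 'b', 'e'] -> ['e', 'a', 'c', 'b']
'e': index 0 in ['e', 'a', 'c', 'b'] -> ['e', 'a', 'c', 'b']
'b': index 3 in ['e', 'a', 'c', 'b'] -> ['b', 'e', 'a', 'c']
'e': index 1 in ['b', 'e', 'a', 'c'] -> ['e', 'b', 'a', 'c']
'a': index 2 in ['e', 'b', 'a', 'c'] -> ['a', 'e', 'b', 'c']
'e': index 1 in ['a', 'e', 'b', 'c'] -> ['e', 'a', 'b', 'c']
'c': index 3 in ['e', 'a', 'b', 'c'] -> ['c', 'e', 'a', 'b']
'c': index 0 in ['c', 'e', 'a', 'b'] -> ['c', 'e', 'a', 'b']
'c': index 0 in ['c', 'e', 'a', 'b'] -> ['c', 'e', 'a', 'b']
'b': index 3 in ['c', 'e', 'a', 'b'] -> ['b', 'c', 'e', 'a']


Output: [2, 1, 3, 0, 3, 1, 2, 1, 3, 0, 0, 3]


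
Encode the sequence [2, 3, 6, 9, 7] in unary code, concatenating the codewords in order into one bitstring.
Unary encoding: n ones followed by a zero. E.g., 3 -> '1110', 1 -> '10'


Encode each number as n ones followed by a terminating 0:
  2 -> 110 (3 bits)
  3 -> 1110 (4 bits)
  6 -> 1111110 (7 bits)
  9 -> 1111111110 (10 bits)
  7 -> 11111110 (8 bits)
Total length = 3 + 4 + 7 + 10 + 8 = 32 bits.

Unary([2, 3, 6, 9, 7]) = 11011101111110111111111011111110 (32 bits)


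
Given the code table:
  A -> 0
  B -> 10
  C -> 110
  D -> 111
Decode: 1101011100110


Decoding:
110 -> C
10 -> B
111 -> D
0 -> A
0 -> A
110 -> C


Result: CBDAAC


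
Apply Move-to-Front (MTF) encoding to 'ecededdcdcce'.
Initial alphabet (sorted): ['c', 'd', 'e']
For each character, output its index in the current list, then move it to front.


MTF encoding:
'e': index 2 in ['c', 'd', 'e'] -> ['e', 'c', 'd']
'c': index 1 in ['e', 'c', 'd'] -> ['c', 'e', 'd']
'e': index 1 in ['c', 'e', 'd'] -> ['e', 'c', 'd']
'd': index 2 in ['e', 'c', 'd'] -> ['d', 'e', 'c']
'e': index 1 in ['d', 'e', 'c'] -> ['e', 'd', 'c']
'd': index 1 in ['e', 'd', 'c'] -> ['d', 'e', 'c']
'd': index 0 in ['d', 'e', 'c'] -> ['d', 'e', 'c']
'c': index 2 in ['d', 'e', 'c'] -> ['c', 'd', 'e']
'd': index 1 in ['c', 'd', 'e'] -> ['d', 'c', 'e']
'c': index 1 in ['d', 'c', 'e'] -> ['c', 'd', 'e']
'c': index 0 in ['c', 'd', 'e'] -> ['c', 'd', 'e']
'e': index 2 in ['c', 'd', 'e'] -> ['e', 'c', 'd']


Output: [2, 1, 1, 2, 1, 1, 0, 2, 1, 1, 0, 2]


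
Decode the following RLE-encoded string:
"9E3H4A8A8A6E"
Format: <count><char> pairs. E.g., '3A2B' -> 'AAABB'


Expanding each <count><char> pair:
  9E -> 'EEEEEEEEE'
  3H -> 'HHH'
  4A -> 'AAAA'
  8A -> 'AAAAAAAA'
  8A -> 'AAAAAAAA'
  6E -> 'EEEEEE'

Decoded = EEEEEEEEEHHHAAAAAAAAAAAAAAAAAAAAEEEEEE


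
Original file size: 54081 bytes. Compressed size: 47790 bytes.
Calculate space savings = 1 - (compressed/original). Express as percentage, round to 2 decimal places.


ratio = compressed/original = 47790/54081 = 0.883674
savings = 1 - ratio = 1 - 0.883674 = 0.116326
as a percentage: 0.116326 * 100 = 11.63%

Space savings = 1 - 47790/54081 = 11.63%


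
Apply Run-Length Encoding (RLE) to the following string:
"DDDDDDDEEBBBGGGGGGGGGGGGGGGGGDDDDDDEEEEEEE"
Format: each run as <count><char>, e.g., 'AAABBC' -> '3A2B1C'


Scanning runs left to right:
  i=0: run of 'D' x 7 -> '7D'
  i=7: run of 'E' x 2 -> '2E'
  i=9: run of 'B' x 3 -> '3B'
  i=12: run of 'G' x 17 -> '17G'
  i=29: run of 'D' x 6 -> '6D'
  i=35: run of 'E' x 7 -> '7E'

RLE = 7D2E3B17G6D7E


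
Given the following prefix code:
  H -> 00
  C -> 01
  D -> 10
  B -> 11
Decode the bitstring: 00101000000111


Decoding step by step:
Bits 00 -> H
Bits 10 -> D
Bits 10 -> D
Bits 00 -> H
Bits 00 -> H
Bits 01 -> C
Bits 11 -> B


Decoded message: HDDHHCB


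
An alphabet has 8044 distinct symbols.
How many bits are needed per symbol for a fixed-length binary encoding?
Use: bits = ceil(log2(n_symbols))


log2(8044) = 12.9737
Bracket: 2^12 = 4096 < 8044 <= 2^13 = 8192
So ceil(log2(8044)) = 13

bits = ceil(log2(8044)) = ceil(12.9737) = 13 bits


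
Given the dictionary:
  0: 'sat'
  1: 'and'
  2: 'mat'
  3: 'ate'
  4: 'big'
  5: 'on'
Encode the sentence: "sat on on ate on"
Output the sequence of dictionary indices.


Look up each word in the dictionary:
  'sat' -> 0
  'on' -> 5
  'on' -> 5
  'ate' -> 3
  'on' -> 5

Encoded: [0, 5, 5, 3, 5]


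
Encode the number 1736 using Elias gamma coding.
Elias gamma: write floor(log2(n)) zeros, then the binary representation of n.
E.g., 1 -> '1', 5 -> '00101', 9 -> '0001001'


num_bits = floor(log2(1736)) + 1 = 11
leading_zeros = num_bits - 1 = 10
binary(1736) = 11011001000

Elias gamma(1736) = '0000000000' + '11011001000' = 000000000011011001000 (21 bits)


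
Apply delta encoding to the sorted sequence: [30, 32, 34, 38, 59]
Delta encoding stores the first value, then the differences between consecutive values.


First value: 30
Deltas:
  32 - 30 = 2
  34 - 32 = 2
  38 - 34 = 4
  59 - 38 = 21


Delta encoded: [30, 2, 2, 4, 21]


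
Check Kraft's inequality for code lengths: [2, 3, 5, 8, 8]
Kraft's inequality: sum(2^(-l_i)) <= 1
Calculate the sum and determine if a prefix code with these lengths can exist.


Sum = 2^(-2) + 2^(-3) + 2^(-5) + 2^(-8) + 2^(-8)
    = 0.25 + 0.125 + 0.03125 + 0.00390625 + 0.00390625
    = 106/256 = 0.4140625
Since 0.4140625 <= 1, Kraft's inequality IS satisfied.
A prefix code with these lengths CAN exist.

Kraft sum = 0.4140625. Satisfied.


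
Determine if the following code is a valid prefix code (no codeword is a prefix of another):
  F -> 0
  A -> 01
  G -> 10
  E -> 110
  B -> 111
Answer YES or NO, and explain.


Checking each pair (does one codeword prefix another?):
  F='0' vs A='01': prefix -- VIOLATION

NO -- this is NOT a valid prefix code. F (0) is a prefix of A (01).


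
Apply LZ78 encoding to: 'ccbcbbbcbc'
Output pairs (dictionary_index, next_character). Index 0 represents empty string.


LZ78 encoding steps:
Dictionary: {0: ''}
Step 1: w='' (idx 0), next='c' -> output (0, 'c'), add 'c' as idx 1
Step 2: w='c' (idx 1), next='b' -> output (1, 'b'), add 'cb' as idx 2
Step 3: w='cb' (idx 2), next='b' -> output (2, 'b'), add 'cbb' as idx 3
Step 4: w='' (idx 0), next='b' -> output (0, 'b'), add 'b' as idx 4
Step 5: w='cb' (idx 2), next='c' -> output (2, 'c'), add 'cbc' as idx 5


Encoded: [(0, 'c'), (1, 'b'), (2, 'b'), (0, 'b'), (2, 'c')]


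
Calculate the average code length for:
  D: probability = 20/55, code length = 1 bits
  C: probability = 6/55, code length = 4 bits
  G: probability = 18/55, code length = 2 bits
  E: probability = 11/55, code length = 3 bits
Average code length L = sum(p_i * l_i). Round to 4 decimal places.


Weighted contributions p_i * l_i:
  D: (20/55) * 1 = 20/55
  C: (6/55) * 4 = 24/55
  G: (18/55) * 2 = 36/55
  E: (11/55) * 3 = 33/55
Sum = (20 + 24 + 36 + 33)/55 = 113/55

L = 113/55 = 2.0545 bits/symbol


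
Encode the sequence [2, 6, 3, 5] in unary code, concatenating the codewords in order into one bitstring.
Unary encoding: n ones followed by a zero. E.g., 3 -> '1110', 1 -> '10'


Encode each number as n ones followed by a terminating 0:
  2 -> 110 (3 bits)
  6 -> 1111110 (7 bits)
  3 -> 1110 (4 bits)
  5 -> 111110 (6 bits)
Total length = 3 + 7 + 4 + 6 = 20 bits.

Unary([2, 6, 3, 5]) = 11011111101110111110 (20 bits)


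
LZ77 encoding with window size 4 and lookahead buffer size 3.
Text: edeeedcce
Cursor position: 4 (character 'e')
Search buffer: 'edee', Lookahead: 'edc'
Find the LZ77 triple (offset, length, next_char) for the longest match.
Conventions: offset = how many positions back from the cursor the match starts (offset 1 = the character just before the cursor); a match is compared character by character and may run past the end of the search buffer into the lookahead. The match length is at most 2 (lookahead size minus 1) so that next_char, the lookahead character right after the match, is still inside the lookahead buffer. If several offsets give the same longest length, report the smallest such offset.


Try each offset into the search buffer:
  offset=1 (pos 3, char 'e'): match length 1
  offset=2 (pos 2, char 'e'): match length 1
  offset=3 (pos 1, char 'd'): match length 0
  offset=4 (pos 0, char 'e'): match length 2
Longest match has length 2 at offset 4.
next_char = character at position 4 + 2 = 6 -> 'c'

Best match: offset=4, length=2 (matching 'ed' starting at position 0)
LZ77 triple: (4, 2, 'c')


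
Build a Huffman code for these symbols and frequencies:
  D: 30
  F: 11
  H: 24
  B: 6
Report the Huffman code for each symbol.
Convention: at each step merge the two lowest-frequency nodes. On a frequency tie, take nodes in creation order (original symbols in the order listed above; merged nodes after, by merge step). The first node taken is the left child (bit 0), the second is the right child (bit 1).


Huffman tree construction:
Step 1: Merge B(6) + F(11) = 17
Step 2: Merge (B+F)(17) + H(24) = 41
Step 3: Merge D(30) + ((B+F)+H)(41) = 71
Read each symbol's code off the tree from the root (left child = 0, right child = 1).

Codes:
  D: 0 (length 1)
  F: 101 (length 3)
  H: 11 (length 2)
  B: 100 (length 3)
Average code length: 129/71 = 1.8169 bits/symbol


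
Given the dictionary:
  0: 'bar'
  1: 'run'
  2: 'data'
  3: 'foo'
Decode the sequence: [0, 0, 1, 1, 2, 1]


Look up each index in the dictionary:
  0 -> 'bar'
  0 -> 'bar'
  1 -> 'run'
  1 -> 'run'
  2 -> 'data'
  1 -> 'run'

Decoded: "bar bar run run data run"


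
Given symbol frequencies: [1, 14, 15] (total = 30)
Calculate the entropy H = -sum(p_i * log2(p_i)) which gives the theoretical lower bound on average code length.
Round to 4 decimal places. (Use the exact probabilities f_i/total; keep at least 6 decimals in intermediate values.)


Per-symbol terms -p_i * log2(p_i) with p_i = f_i/30:
  p = 1/30 = 0.033333: log2(p) = -4.906891, -p*log2(p) = 0.163563
  p = 14/30 = 0.466667: log2(p) = -1.099536, -p*log2(p) = 0.513117
  p = 15/30 = 0.500000: log2(p) = -1.000000, -p*log2(p) = 0.500000
H = 0.163563 + 0.513117 + 0.500000 = 1.176680

H = 1.1767 bits/symbol


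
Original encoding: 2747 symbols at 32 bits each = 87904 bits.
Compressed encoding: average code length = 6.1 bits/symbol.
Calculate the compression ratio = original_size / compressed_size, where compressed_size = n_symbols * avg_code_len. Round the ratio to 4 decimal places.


original_size = n_symbols * orig_bits = 2747 * 32 = 87904 bits
compressed_size = n_symbols * avg_code_len = 2747 * 6.1 = 16756.7 bits
ratio = original_size / compressed_size = 87904 / 16756.7 = 5.2459

Compression ratio = 5.2459


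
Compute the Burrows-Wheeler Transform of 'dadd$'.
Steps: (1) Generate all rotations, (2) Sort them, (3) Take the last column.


Rotations (sorted):
  0: $dadd -> last char: d
  1: add$d -> last char: d
  2: d$dad -> last char: d
  3: dadd$ -> last char: $
  4: dd$da -> last char: a


BWT = ddd$a


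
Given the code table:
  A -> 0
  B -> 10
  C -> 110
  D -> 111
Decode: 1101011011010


Decoding:
110 -> C
10 -> B
110 -> C
110 -> C
10 -> B


Result: CBCCB


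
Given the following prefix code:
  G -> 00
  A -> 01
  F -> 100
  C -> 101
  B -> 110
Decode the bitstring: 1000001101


Decoding step by step:
Bits 100 -> F
Bits 00 -> G
Bits 01 -> A
Bits 101 -> C


Decoded message: FGAC


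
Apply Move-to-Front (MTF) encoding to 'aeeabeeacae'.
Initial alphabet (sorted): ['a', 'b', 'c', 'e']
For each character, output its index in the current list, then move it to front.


MTF encoding:
'a': index 0 in ['a', 'b', 'c', 'e'] -> ['a', 'b', 'c', 'e']
'e': index 3 in ['a', 'b', 'c', 'e'] -> ['e', 'a', 'b', 'c']
'e': index 0 in ['e', 'a', 'b', 'c'] -> ['e', 'a', 'b', 'c']
'a': index 1 in ['e', 'a', 'b', 'c'] -> ['a', 'e', 'b', 'c']
'b': index 2 in ['a', 'e', 'b', 'c'] -> ['b', 'a', 'e', 'c']
'e': index 2 in ['b', 'a', 'e', 'c'] -> ['e', 'b', 'a', 'c']
'e': index 0 in ['e', 'b', 'a', 'c'] -> ['e', 'b', 'a', 'c']
'a': index 2 in ['e', 'b', 'a', 'c'] -> ['a', 'e', 'b', 'c']
'c': index 3 in ['a', 'e', 'b', 'c'] -> ['c', 'a', 'e', 'b']
'a': index 1 in ['c', 'a', 'e', 'b'] -> ['a', 'c', 'e', 'b']
'e': index 2 in ['a', 'c', 'e', 'b'] -> ['e', 'a', 'c', 'b']


Output: [0, 3, 0, 1, 2, 2, 0, 2, 3, 1, 2]


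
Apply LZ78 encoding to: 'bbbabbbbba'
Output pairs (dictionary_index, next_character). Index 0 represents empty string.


LZ78 encoding steps:
Dictionary: {0: ''}
Step 1: w='' (idx 0), next='b' -> output (0, 'b'), add 'b' as idx 1
Step 2: w='b' (idx 1), next='b' -> output (1, 'b'), add 'bb' as idx 2
Step 3: w='' (idx 0), next='a' -> output (0, 'a'), add 'a' as idx 3
Step 4: w='bb' (idx 2), next='b' -> output (2, 'b'), add 'bbb' as idx 4
Step 5: w='bb' (idx 2), next='a' -> output (2, 'a'), add 'bba' as idx 5


Encoded: [(0, 'b'), (1, 'b'), (0, 'a'), (2, 'b'), (2, 'a')]


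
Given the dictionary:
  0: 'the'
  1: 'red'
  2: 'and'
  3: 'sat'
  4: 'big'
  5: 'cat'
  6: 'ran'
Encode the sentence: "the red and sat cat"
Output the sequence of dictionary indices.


Look up each word in the dictionary:
  'the' -> 0
  'red' -> 1
  'and' -> 2
  'sat' -> 3
  'cat' -> 5

Encoded: [0, 1, 2, 3, 5]


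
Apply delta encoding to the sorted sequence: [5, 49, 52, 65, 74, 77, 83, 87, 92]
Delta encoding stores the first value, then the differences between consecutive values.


First value: 5
Deltas:
  49 - 5 = 44
  52 - 49 = 3
  65 - 52 = 13
  74 - 65 = 9
  77 - 74 = 3
  83 - 77 = 6
  87 - 83 = 4
  92 - 87 = 5


Delta encoded: [5, 44, 3, 13, 9, 3, 6, 4, 5]


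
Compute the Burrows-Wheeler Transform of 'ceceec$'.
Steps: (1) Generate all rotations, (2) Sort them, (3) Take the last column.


Rotations (sorted):
  0: $ceceec -> last char: c
  1: c$cecee -> last char: e
  2: ceceec$ -> last char: $
  3: ceec$ce -> last char: e
  4: ec$cece -> last char: e
  5: eceec$c -> last char: c
  6: eec$cec -> last char: c


BWT = ce$eecc


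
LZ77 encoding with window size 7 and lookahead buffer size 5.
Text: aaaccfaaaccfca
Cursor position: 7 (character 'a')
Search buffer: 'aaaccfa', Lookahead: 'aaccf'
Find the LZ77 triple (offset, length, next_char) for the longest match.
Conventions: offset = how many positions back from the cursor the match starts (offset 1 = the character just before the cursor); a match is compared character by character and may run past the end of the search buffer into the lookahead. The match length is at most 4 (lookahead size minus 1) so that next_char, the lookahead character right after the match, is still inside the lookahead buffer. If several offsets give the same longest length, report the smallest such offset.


Try each offset into the search buffer:
  offset=1 (pos 6, char 'a'): match length 2
  offset=2 (pos 5, char 'f'): match length 0
  offset=3 (pos 4, char 'c'): match length 0
  offset=4 (pos 3, char 'c'): match length 0
  offset=5 (pos 2, char 'a'): match length 1
  offset=6 (pos 1, char 'a'): match length 4
  offset=7 (pos 0, char 'a'): match length 2
Longest match has length 4 at offset 6.
next_char = character at position 7 + 4 = 11 -> 'f'

Best match: offset=6, length=4 (matching 'aacc' starting at position 1)
LZ77 triple: (6, 4, 'f')


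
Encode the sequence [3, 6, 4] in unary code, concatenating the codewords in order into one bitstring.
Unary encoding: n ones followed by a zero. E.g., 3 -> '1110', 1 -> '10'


Encode each number as n ones followed by a terminating 0:
  3 -> 1110 (4 bits)
  6 -> 1111110 (7 bits)
  4 -> 11110 (5 bits)
Total length = 4 + 7 + 5 = 16 bits.

Unary([3, 6, 4]) = 1110111111011110 (16 bits)


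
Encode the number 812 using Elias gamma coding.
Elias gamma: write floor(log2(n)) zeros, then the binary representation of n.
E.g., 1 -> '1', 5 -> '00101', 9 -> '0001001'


num_bits = floor(log2(812)) + 1 = 10
leading_zeros = num_bits - 1 = 9
binary(812) = 1100101100

Elias gamma(812) = '000000000' + '1100101100' = 0000000001100101100 (19 bits)


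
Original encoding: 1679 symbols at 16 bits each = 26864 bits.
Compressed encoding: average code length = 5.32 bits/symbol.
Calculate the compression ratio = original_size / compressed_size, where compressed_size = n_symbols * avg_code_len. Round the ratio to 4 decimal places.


original_size = n_symbols * orig_bits = 1679 * 16 = 26864 bits
compressed_size = n_symbols * avg_code_len = 1679 * 5.32 = 8932.28 bits
ratio = original_size / compressed_size = 26864 / 8932.28 = 3.0075

Compression ratio = 3.0075


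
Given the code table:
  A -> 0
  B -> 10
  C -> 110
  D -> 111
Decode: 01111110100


Decoding:
0 -> A
111 -> D
111 -> D
0 -> A
10 -> B
0 -> A


Result: ADDABA


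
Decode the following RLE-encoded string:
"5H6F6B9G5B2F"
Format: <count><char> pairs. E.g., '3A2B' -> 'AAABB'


Expanding each <count><char> pair:
  5H -> 'HHHHH'
  6F -> 'FFFFFF'
  6B -> 'BBBBBB'
  9G -> 'GGGGGGGGG'
  5B -> 'BBBBB'
  2F -> 'FF'

Decoded = HHHHHFFFFFFBBBBBBGGGGGGGGGBBBBBFF


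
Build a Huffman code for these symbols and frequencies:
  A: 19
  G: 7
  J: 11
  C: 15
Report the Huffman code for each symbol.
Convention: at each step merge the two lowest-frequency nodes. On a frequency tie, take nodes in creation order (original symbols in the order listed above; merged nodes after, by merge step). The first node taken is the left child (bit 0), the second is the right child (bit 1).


Huffman tree construction:
Step 1: Merge G(7) + J(11) = 18
Step 2: Merge C(15) + (G+J)(18) = 33
Step 3: Merge A(19) + (C+(G+J))(33) = 52
Read each symbol's code off the tree from the root (left child = 0, right child = 1).

Codes:
  A: 0 (length 1)
  G: 110 (length 3)
  J: 111 (length 3)
  C: 10 (length 2)
Average code length: 103/52 = 1.9808 bits/symbol


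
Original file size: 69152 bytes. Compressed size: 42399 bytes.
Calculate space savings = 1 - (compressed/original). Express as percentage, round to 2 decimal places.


ratio = compressed/original = 42399/69152 = 0.613128
savings = 1 - ratio = 1 - 0.613128 = 0.386872
as a percentage: 0.386872 * 100 = 38.69%

Space savings = 1 - 42399/69152 = 38.69%


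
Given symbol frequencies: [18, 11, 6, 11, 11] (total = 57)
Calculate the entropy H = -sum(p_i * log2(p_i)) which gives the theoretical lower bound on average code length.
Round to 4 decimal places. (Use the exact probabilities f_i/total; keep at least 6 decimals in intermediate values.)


Per-symbol terms -p_i * log2(p_i) with p_i = f_i/57:
  p = 18/57 = 0.315789: log2(p) = -1.662965, -p*log2(p) = 0.525147
  p = 11/57 = 0.192982: log2(p) = -2.373458, -p*log2(p) = 0.458036
  p = 6/57 = 0.105263: log2(p) = -3.247928, -p*log2(p) = 0.341887
  p = 11/57 = 0.192982: log2(p) = -2.373458, -p*log2(p) = 0.458036
  p = 11/57 = 0.192982: log2(p) = -2.373458, -p*log2(p) = 0.458036
H = 0.525147 + 0.458036 + 0.341887 + 0.458036 + 0.458036 = 2.241142

H = 2.2411 bits/symbol


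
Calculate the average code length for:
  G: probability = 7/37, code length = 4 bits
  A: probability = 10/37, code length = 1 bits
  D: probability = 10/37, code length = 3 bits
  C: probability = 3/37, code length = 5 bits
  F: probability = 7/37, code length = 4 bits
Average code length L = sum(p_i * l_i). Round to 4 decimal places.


Weighted contributions p_i * l_i:
  G: (7/37) * 4 = 28/37
  A: (10/37) * 1 = 10/37
  D: (10/37) * 3 = 30/37
  C: (3/37) * 5 = 15/37
  F: (7/37) * 4 = 28/37
Sum = (28 + 10 + 30 + 15 + 28)/37 = 111/37

L = 111/37 = 3.0000 bits/symbol


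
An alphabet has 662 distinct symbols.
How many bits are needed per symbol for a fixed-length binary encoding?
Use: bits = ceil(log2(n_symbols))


log2(662) = 9.3707
Bracket: 2^9 = 512 < 662 <= 2^10 = 1024
So ceil(log2(662)) = 10

bits = ceil(log2(662)) = ceil(9.3707) = 10 bits


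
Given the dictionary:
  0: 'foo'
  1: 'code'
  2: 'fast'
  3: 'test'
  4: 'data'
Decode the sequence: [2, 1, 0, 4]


Look up each index in the dictionary:
  2 -> 'fast'
  1 -> 'code'
  0 -> 'foo'
  4 -> 'data'

Decoded: "fast code foo data"


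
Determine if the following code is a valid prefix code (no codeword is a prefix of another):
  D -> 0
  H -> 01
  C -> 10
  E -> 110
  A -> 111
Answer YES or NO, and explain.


Checking each pair (does one codeword prefix another?):
  D='0' vs H='01': prefix -- VIOLATION

NO -- this is NOT a valid prefix code. D (0) is a prefix of H (01).


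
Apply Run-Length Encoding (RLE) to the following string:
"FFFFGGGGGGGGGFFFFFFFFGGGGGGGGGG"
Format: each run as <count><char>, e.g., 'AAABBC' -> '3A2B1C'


Scanning runs left to right:
  i=0: run of 'F' x 4 -> '4F'
  i=4: run of 'G' x 9 -> '9G'
  i=13: run of 'F' x 8 -> '8F'
  i=21: run of 'G' x 10 -> '10G'

RLE = 4F9G8F10G


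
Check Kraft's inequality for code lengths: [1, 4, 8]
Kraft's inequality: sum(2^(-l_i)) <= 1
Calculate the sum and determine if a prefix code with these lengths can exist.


Sum = 2^(-1) + 2^(-4) + 2^(-8)
    = 0.5 + 0.0625 + 0.00390625
    = 145/256 = 0.56640625
Since 0.56640625 <= 1, Kraft's inequality IS satisfied.
A prefix code with these lengths CAN exist.

Kraft sum = 0.56640625. Satisfied.


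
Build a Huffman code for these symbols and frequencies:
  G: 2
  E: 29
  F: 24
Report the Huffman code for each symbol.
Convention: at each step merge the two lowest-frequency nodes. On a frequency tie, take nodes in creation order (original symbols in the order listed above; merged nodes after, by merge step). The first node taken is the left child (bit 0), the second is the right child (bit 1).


Huffman tree construction:
Step 1: Merge G(2) + F(24) = 26
Step 2: Merge (G+F)(26) + E(29) = 55
Read each symbol's code off the tree from the root (left child = 0, right child = 1).

Codes:
  G: 00 (length 2)
  E: 1 (length 1)
  F: 01 (length 2)
Average code length: 81/55 = 1.4727 bits/symbol


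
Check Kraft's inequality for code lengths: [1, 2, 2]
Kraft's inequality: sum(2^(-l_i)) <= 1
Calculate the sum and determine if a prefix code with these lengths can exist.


Sum = 2^(-1) + 2^(-2) + 2^(-2)
    = 0.5 + 0.25 + 0.25
    = 4/4 = 1.0
Since 1.0 <= 1, Kraft's inequality IS satisfied.
A prefix code with these lengths CAN exist.

Kraft sum = 1.0. Satisfied.


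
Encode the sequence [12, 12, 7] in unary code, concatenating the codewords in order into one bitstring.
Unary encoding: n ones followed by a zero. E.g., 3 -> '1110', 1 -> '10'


Encode each number as n ones followed by a terminating 0:
  12 -> 1111111111110 (13 bits)
  12 -> 1111111111110 (13 bits)
  7 -> 11111110 (8 bits)
Total length = 13 + 13 + 8 = 34 bits.

Unary([12, 12, 7]) = 1111111111110111111111111011111110 (34 bits)


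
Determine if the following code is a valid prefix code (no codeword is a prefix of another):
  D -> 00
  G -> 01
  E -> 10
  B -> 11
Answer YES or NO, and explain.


Checking each pair (does one codeword prefix another?):
  D='00' vs G='01': no prefix
  D='00' vs E='10': no prefix
  D='00' vs B='11': no prefix
  G='01' vs D='00': no prefix
  G='01' vs E='10': no prefix
  G='01' vs B='11': no prefix
  E='10' vs D='00': no prefix
  E='10' vs G='01': no prefix
  E='10' vs B='11': no prefix
  B='11' vs D='00': no prefix
  B='11' vs G='01': no prefix
  B='11' vs E='10': no prefix
No violation found over all pairs.

YES -- this is a valid prefix code. No codeword is a prefix of any other codeword.


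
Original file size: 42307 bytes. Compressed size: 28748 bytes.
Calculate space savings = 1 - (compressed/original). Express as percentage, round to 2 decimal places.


ratio = compressed/original = 28748/42307 = 0.679509
savings = 1 - ratio = 1 - 0.679509 = 0.320491
as a percentage: 0.320491 * 100 = 32.05%

Space savings = 1 - 28748/42307 = 32.05%


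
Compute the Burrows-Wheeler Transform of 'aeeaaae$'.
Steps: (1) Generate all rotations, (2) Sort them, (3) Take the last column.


Rotations (sorted):
  0: $aeeaaae -> last char: e
  1: aaae$aee -> last char: e
  2: aae$aeea -> last char: a
  3: ae$aeeaa -> last char: a
  4: aeeaaae$ -> last char: $
  5: e$aeeaaa -> last char: a
  6: eaaae$ae -> last char: e
  7: eeaaae$a -> last char: a


BWT = eeaa$aea


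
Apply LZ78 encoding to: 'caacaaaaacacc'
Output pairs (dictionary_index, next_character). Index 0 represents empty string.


LZ78 encoding steps:
Dictionary: {0: ''}
Step 1: w='' (idx 0), next='c' -> output (0, 'c'), add 'c' as idx 1
Step 2: w='' (idx 0), next='a' -> output (0, 'a'), add 'a' as idx 2
Step 3: w='a' (idx 2), next='c' -> output (2, 'c'), add 'ac' as idx 3
Step 4: w='a' (idx 2), next='a' -> output (2, 'a'), add 'aa' as idx 4
Step 5: w='aa' (idx 4), next='a' -> output (4, 'a'), add 'aaa' as idx 5
Step 6: w='c' (idx 1), next='a' -> output (1, 'a'), add 'ca' as idx 6
Step 7: w='c' (idx 1), next='c' -> output (1, 'c'), add 'cc' as idx 7


Encoded: [(0, 'c'), (0, 'a'), (2, 'c'), (2, 'a'), (4, 'a'), (1, 'a'), (1, 'c')]


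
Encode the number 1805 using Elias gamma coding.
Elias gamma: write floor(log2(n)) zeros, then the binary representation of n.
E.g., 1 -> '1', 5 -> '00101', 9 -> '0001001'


num_bits = floor(log2(1805)) + 1 = 11
leading_zeros = num_bits - 1 = 10
binary(1805) = 11100001101

Elias gamma(1805) = '0000000000' + '11100001101' = 000000000011100001101 (21 bits)


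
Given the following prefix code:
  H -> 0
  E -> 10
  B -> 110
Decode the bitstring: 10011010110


Decoding step by step:
Bits 10 -> E
Bits 0 -> H
Bits 110 -> B
Bits 10 -> E
Bits 110 -> B


Decoded message: EHBEB


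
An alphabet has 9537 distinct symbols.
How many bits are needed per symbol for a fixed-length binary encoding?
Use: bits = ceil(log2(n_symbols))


log2(9537) = 13.2193
Bracket: 2^13 = 8192 < 9537 <= 2^14 = 16384
So ceil(log2(9537)) = 14

bits = ceil(log2(9537)) = ceil(13.2193) = 14 bits


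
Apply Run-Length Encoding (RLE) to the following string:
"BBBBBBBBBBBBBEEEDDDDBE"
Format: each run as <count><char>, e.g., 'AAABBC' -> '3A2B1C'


Scanning runs left to right:
  i=0: run of 'B' x 13 -> '13B'
  i=13: run of 'E' x 3 -> '3E'
  i=16: run of 'D' x 4 -> '4D'
  i=20: run of 'B' x 1 -> '1B'
  i=21: run of 'E' x 1 -> '1E'

RLE = 13B3E4D1B1E


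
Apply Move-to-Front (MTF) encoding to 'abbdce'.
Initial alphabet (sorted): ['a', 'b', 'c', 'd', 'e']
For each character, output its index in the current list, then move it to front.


MTF encoding:
'a': index 0 in ['a', 'b', 'c', 'd', 'e'] -> ['a', 'b', 'c', 'd', 'e']
'b': index 1 in ['a', 'b', 'c', 'd', 'e'] -> ['b', 'a', 'c', 'd', 'e']
'b': index 0 in ['b', 'a', 'c', 'd', 'e'] -> ['b', 'a', 'c', 'd', 'e']
'd': index 3 in ['b', 'a', 'c', 'd', 'e'] -> ['d', 'b', 'a', 'c', 'e']
'c': index 3 in ['d', 'b', 'a', 'c', 'e'] -> ['c', 'd', 'b', 'a', 'e']
'e': index 4 in ['c', 'd', 'b', 'a', 'e'] -> ['e', 'c', 'd', 'b', 'a']


Output: [0, 1, 0, 3, 3, 4]


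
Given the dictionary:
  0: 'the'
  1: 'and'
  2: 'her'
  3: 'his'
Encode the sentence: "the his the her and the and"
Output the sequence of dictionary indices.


Look up each word in the dictionary:
  'the' -> 0
  'his' -> 3
  'the' -> 0
  'her' -> 2
  'and' -> 1
  'the' -> 0
  'and' -> 1

Encoded: [0, 3, 0, 2, 1, 0, 1]


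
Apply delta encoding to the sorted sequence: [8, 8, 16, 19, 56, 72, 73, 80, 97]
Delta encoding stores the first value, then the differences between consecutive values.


First value: 8
Deltas:
  8 - 8 = 0
  16 - 8 = 8
  19 - 16 = 3
  56 - 19 = 37
  72 - 56 = 16
  73 - 72 = 1
  80 - 73 = 7
  97 - 80 = 17


Delta encoded: [8, 0, 8, 3, 37, 16, 1, 7, 17]


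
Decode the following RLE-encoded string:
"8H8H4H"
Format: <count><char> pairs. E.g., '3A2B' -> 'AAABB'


Expanding each <count><char> pair:
  8H -> 'HHHHHHHH'
  8H -> 'HHHHHHHH'
  4H -> 'HHHH'

Decoded = HHHHHHHHHHHHHHHHHHHH


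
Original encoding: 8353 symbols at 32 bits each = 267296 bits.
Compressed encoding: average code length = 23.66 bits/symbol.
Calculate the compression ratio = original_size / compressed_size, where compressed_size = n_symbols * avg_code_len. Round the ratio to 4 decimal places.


original_size = n_symbols * orig_bits = 8353 * 32 = 267296 bits
compressed_size = n_symbols * avg_code_len = 8353 * 23.66 = 197631.98 bits
ratio = original_size / compressed_size = 267296 / 197631.98 = 1.3525

Compression ratio = 1.3525


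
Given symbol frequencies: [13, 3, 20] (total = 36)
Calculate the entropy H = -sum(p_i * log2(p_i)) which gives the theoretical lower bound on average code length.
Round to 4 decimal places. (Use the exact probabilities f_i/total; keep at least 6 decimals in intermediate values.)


Per-symbol terms -p_i * log2(p_i) with p_i = f_i/36:
  p = 13/36 = 0.361111: log2(p) = -1.469485, -p*log2(p) = 0.530647
  p = 3/36 = 0.083333: log2(p) = -3.584963, -p*log2(p) = 0.298747
  p = 20/36 = 0.555556: log2(p) = -0.847997, -p*log2(p) = 0.471109
H = 0.530647 + 0.298747 + 0.471109 = 1.300503

H = 1.3005 bits/symbol


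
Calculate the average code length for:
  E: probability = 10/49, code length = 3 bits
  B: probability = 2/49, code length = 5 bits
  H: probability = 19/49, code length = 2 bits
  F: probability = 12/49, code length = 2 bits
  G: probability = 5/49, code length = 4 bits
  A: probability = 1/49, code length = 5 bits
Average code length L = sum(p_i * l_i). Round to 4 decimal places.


Weighted contributions p_i * l_i:
  E: (10/49) * 3 = 30/49
  B: (2/49) * 5 = 10/49
  H: (19/49) * 2 = 38/49
  F: (12/49) * 2 = 24/49
  G: (5/49) * 4 = 20/49
  A: (1/49) * 5 = 5/49
Sum = (30 + 10 + 38 + 24 + 20 + 5)/49 = 127/49

L = 127/49 = 2.5918 bits/symbol


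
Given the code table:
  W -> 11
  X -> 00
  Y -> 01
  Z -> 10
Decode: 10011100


Decoding:
10 -> Z
01 -> Y
11 -> W
00 -> X


Result: ZYWX


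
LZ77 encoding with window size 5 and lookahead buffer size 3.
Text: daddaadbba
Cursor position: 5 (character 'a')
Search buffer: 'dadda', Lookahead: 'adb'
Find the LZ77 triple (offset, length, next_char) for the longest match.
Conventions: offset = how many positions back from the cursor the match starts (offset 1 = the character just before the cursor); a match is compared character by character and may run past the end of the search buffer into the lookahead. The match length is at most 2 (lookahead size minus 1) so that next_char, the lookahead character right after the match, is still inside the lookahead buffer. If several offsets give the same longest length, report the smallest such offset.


Try each offset into the search buffer:
  offset=1 (pos 4, char 'a'): match length 1
  offset=2 (pos 3, char 'd'): match length 0
  offset=3 (pos 2, char 'd'): match length 0
  offset=4 (pos 1, char 'a'): match length 2
  offset=5 (pos 0, char 'd'): match length 0
Longest match has length 2 at offset 4.
next_char = character at position 5 + 2 = 7 -> 'b'

Best match: offset=4, length=2 (matching 'ad' starting at position 1)
LZ77 triple: (4, 2, 'b')


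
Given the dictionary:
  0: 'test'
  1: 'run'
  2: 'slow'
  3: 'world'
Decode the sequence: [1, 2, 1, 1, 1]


Look up each index in the dictionary:
  1 -> 'run'
  2 -> 'slow'
  1 -> 'run'
  1 -> 'run'
  1 -> 'run'

Decoded: "run slow run run run"


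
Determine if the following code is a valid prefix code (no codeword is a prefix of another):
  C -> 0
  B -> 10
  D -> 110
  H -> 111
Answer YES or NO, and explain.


Checking each pair (does one codeword prefix another?):
  C='0' vs B='10': no prefix
  C='0' vs D='110': no prefix
  C='0' vs H='111': no prefix
  B='10' vs C='0': no prefix
  B='10' vs D='110': no prefix
  B='10' vs H='111': no prefix
  D='110' vs C='0': no prefix
  D='110' vs B='10': no prefix
  D='110' vs H='111': no prefix
  H='111' vs C='0': no prefix
  H='111' vs B='10': no prefix
  H='111' vs D='110': no prefix
No violation found over all pairs.

YES -- this is a valid prefix code. No codeword is a prefix of any other codeword.


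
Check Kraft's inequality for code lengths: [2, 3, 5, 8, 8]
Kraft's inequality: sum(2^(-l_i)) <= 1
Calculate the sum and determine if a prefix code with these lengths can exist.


Sum = 2^(-2) + 2^(-3) + 2^(-5) + 2^(-8) + 2^(-8)
    = 0.25 + 0.125 + 0.03125 + 0.00390625 + 0.00390625
    = 106/256 = 0.4140625
Since 0.4140625 <= 1, Kraft's inequality IS satisfied.
A prefix code with these lengths CAN exist.

Kraft sum = 0.4140625. Satisfied.


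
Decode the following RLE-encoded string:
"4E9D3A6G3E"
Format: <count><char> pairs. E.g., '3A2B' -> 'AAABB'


Expanding each <count><char> pair:
  4E -> 'EEEE'
  9D -> 'DDDDDDDDD'
  3A -> 'AAA'
  6G -> 'GGGGGG'
  3E -> 'EEE'

Decoded = EEEEDDDDDDDDDAAAGGGGGGEEE


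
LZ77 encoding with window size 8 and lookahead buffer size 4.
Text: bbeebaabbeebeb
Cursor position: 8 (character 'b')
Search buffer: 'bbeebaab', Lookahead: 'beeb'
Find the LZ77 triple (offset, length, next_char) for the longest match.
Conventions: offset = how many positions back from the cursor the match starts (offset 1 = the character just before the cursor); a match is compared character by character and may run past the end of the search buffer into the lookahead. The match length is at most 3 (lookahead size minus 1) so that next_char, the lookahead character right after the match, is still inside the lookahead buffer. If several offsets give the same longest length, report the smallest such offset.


Try each offset into the search buffer:
  offset=1 (pos 7, char 'b'): match length 1
  offset=2 (pos 6, char 'a'): match length 0
  offset=3 (pos 5, char 'a'): match length 0
  offset=4 (pos 4, char 'b'): match length 1
  offset=5 (pos 3, char 'e'): match length 0
  offset=6 (pos 2, char 'e'): match length 0
  offset=7 (pos 1, char 'b'): match length 3
  offset=8 (pos 0, char 'b'): match length 1
Longest match has length 3 at offset 7.
next_char = character at position 8 + 3 = 11 -> 'b'

Best match: offset=7, length=3 (matching 'bee' starting at position 1)
LZ77 triple: (7, 3, 'b')
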